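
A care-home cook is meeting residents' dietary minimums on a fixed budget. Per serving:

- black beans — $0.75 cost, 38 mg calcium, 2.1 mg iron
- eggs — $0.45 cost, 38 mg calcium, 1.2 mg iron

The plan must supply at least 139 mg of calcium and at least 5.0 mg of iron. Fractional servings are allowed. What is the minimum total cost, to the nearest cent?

For a min-cost LP with two ≥-constraints, a basic feasible solution has at most two positive variables.
black beans only: max(139/38, 5.0/2.1) = 3.658 servings → $2.74.
eggs only: max(139/38, 5.0/1.2) = 4.167 servings → $1.88.
black beans + eggs with both tight: 0.6784 servings and 2.98 servings → $1.85.
Cheapest feasible corner: $1.85.

$1.85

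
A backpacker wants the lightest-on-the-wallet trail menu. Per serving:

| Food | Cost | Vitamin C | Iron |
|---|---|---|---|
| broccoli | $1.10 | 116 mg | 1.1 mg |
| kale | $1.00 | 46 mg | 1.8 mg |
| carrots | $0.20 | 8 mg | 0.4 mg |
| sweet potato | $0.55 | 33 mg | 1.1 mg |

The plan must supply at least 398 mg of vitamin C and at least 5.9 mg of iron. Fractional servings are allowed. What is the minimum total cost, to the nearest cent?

$4.41

The cheapest plan sits at a corner of the feasible region — with two constraints it uses at most two foods.
broccoli only: max(398/116, 5.9/1.1) = 5.364 servings → $5.90.
kale only: max(398/46, 5.9/1.8) = 8.652 servings → $8.65.
carrots only: max(398/8, 5.9/0.4) = 49.75 servings → $9.95.
sweet potato only: max(398/33, 5.9/1.1) = 12.06 servings → $6.63.
broccoli + kale with both tight: 2.813 servings and 1.559 servings → $4.65.
broccoli + carrots with both tight: 2.979 servings and 6.559 servings → $4.59.
broccoli + sweet potato with both tight: 2.663 servings and 2.701 servings → $4.41.
kale + carrots with both targets exact would need a negative amount; discard.
kale + sweet potato: intersection lies outside the first quadrant.
carrots + sweet potato: intersection lies outside the first quadrant.
Cheapest feasible corner: $4.41.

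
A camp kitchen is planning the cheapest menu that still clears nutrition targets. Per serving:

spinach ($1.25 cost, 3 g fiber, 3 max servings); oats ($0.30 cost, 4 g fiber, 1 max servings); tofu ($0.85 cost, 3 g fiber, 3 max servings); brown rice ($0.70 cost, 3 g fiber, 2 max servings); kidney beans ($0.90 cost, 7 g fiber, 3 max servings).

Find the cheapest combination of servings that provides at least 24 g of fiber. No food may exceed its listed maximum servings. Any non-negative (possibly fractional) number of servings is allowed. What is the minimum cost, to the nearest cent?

$2.87

Cost per g of fiber: oats $0.0750, kidney beans $0.1286, brown rice $0.2333, tofu $0.2833, spinach $0.4167.
Take 1 serving of oats: +4.0 g fiber for $0.30 (total $0.30, still need 20.0 g).
Take 2.857 servings of kidney beans: +20.0 g fiber for $2.57 (total $2.87, still need 0.0 g).
Filling from the cheapest source first is optimal under one linear minimum: $2.87.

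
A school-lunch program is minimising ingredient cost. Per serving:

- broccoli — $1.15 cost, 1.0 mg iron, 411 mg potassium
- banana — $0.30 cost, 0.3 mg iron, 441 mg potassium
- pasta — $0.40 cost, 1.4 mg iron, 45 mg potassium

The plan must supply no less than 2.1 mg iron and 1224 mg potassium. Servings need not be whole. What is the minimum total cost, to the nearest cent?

$1.17

Two binding constraints pin down two serving amounts, so the optimal mix uses at most two foods. The candidates are each food alone (scaled to the tighter of iron/potassium) and each pair with both constraints tight.
broccoli only: max(2.1/1.0, 1224/411) = 2.978 servings → $3.42.
banana only: max(2.1/0.3, 1224/441) = 7 servings → $2.10.
pasta only: max(2.1/1.4, 1224/45) = 27.2 servings → $10.88.
broccoli + banana with both tight: 1.759 servings and 1.136 servings → $2.36.
broccoli + pasta: intersection lies outside the first quadrant.
banana + pasta with both tight: 2.681 servings and 0.9255 servings → $1.17.
The minimum over all feasible corners is $1.17.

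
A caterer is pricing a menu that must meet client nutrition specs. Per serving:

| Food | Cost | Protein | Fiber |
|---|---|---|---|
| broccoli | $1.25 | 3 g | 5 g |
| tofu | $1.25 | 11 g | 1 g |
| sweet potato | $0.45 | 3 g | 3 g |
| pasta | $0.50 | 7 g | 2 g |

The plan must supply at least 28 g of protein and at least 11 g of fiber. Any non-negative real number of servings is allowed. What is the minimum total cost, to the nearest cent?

$2.33

broccoli only: max(28/3, 11/5) = 9.333 servings → $11.67.
tofu only: max(28/11, 11/1) = 11 servings → $13.75.
sweet potato only: max(28/3, 11/3) = 9.333 servings → $4.20.
pasta only: max(28/7, 11/2) = 5.5 servings → $2.75.
broccoli + tofu with both tight: 1.788 servings and 2.058 servings → $4.81.
broccoli + sweet potato: the both-tight solution has a negative serving — not a feasible corner.
broccoli + pasta with both tight: 0.7241 servings and 3.69 servings → $2.75.
tofu + sweet potato with both tight: 1.7 servings and 3.1 servings → $3.52.
tofu + pasta with both targets exact would need a negative amount; discard.
sweet potato + pasta with both tight: 1.4 servings and 3.4 servings → $2.33.
So the least-cost plan costs $2.33.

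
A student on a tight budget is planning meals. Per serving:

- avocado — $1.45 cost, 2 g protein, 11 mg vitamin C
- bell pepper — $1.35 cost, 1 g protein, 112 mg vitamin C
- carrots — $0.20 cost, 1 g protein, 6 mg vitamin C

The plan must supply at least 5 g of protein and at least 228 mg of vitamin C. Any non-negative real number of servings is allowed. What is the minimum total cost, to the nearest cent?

For a min-cost LP with two ≥-constraints, a basic feasible solution has at most two positive variables.
avocado only: max(5/2, 228/11) = 20.73 servings → $30.05.
bell pepper only: max(5/1, 228/112) = 5 servings → $6.75.
carrots only: max(5/1, 228/6) = 38 servings → $7.60.
avocado + bell pepper with both tight: 1.559 servings and 1.883 servings → $4.80.
avocado + carrots: intersection lies outside the first quadrant.
bell pepper + carrots with both tight: 1.868 servings and 3.132 servings → $3.15.
So the least-cost plan costs $3.15.

$3.15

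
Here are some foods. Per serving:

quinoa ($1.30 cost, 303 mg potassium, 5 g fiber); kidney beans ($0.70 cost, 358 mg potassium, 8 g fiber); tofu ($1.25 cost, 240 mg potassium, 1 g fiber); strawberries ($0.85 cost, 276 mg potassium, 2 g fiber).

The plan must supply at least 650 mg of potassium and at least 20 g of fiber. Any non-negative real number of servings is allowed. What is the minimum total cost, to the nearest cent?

$1.75

Minimising a linear cost over {potassium ≥ 650, fiber ≥ 20, servings ≥ 0} — the optimum is at a vertex, using one or two foods.
quinoa only: max(650/303, 20/5) = 4 servings → $5.20.
kidney beans only: max(650/358, 20/8) = 2.5 servings → $1.75.
tofu only: max(650/240, 20/1) = 20 servings → $25.00.
strawberries only: max(650/276, 20/2) = 10 servings → $8.50.
quinoa + kidney beans: intersection lies outside the first quadrant.
quinoa + tofu: the both-tight solution has a negative serving — not a feasible corner.
quinoa + strawberries with both targets exact would need a negative amount; discard.
kidney beans + tofu: the both-tight solution has a negative serving — not a feasible corner.
kidney beans + strawberries with both targets exact would need a negative amount; discard.
tofu + strawberries: intersection lies outside the first quadrant.
Cheapest feasible corner: $1.75.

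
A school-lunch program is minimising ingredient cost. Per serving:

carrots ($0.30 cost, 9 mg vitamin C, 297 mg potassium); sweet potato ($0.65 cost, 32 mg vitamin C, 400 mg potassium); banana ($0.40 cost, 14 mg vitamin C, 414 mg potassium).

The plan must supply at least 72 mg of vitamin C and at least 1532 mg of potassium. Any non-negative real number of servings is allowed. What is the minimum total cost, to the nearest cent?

At the optimum either one food covers both requirements or two foods hit both targets exactly; no other combination can be cheaper.
carrots only: max(72/9, 1532/297) = 8 servings → $2.40.
sweet potato only: max(72/32, 1532/400) = 3.83 servings → $2.49.
banana only: max(72/14, 1532/414) = 5.143 servings → $2.06.
carrots + sweet potato with both tight: 3.425 servings and 1.287 servings → $1.86.
carrots + banana: the both-tight solution has a negative serving — not a feasible corner.
sweet potato + banana with both tight: 1.093 servings and 2.644 servings → $1.77.
The minimum over all feasible corners is $1.77.

$1.77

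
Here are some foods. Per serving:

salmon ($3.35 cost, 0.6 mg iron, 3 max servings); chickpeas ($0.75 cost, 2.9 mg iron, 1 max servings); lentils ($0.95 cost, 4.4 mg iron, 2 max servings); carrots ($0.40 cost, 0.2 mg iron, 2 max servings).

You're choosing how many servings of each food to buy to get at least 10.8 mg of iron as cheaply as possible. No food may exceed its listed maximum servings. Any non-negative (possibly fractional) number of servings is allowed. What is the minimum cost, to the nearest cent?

$2.42

Cost per mg of iron: lentils $0.2159, chickpeas $0.2586, carrots $2.0000, salmon $5.5833.
Take 2 servings of lentils: +8.8 mg iron for $1.90 (total $1.90, still need 2.0 mg).
Take 0.6897 servings of chickpeas: +2.0 mg iron for $0.52 (total $2.42, still need 0.0 mg).
Filling from the cheapest source first is optimal under one linear minimum: $2.42.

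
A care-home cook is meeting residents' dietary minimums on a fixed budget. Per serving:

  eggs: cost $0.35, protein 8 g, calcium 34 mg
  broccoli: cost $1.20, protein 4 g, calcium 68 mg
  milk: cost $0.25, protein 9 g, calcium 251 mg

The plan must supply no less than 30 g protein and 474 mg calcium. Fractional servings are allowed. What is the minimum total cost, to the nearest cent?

$0.83

This is a tiny linear program; its minimum lies at a vertex of the feasible set. List the vertices and price them.
eggs only: max(30/8, 474/34) = 13.94 servings → $4.88.
broccoli only: max(30/4, 474/68) = 7.5 servings → $9.00.
milk only: max(30/9, 474/251) = 3.333 servings → $0.83.
eggs + broccoli with both tight: 0.3529 servings and 6.794 servings → $8.28.
eggs + milk with both tight: 1.918 servings and 1.629 servings → $1.08.
broccoli + milk with both targets exact would need a negative amount; discard.
The minimum over all feasible corners is $0.83.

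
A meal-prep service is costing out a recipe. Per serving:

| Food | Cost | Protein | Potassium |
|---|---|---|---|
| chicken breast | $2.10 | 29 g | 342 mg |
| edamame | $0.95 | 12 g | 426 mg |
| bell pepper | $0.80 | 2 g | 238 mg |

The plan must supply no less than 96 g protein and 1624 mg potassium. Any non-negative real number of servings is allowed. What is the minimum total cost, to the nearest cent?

chicken breast only: max(96/29, 1624/342) = 4.749 servings → $9.97.
edamame only: max(96/12, 1624/426) = 8 servings → $7.60.
bell pepper only: max(96/2, 1624/238) = 48 servings → $38.40.
chicken breast + edamame with both tight: 2.595 servings and 1.729 servings → $7.09.
chicken breast + bell pepper with both tight: 3.152 servings and 2.294 servings → $8.45.
edamame + bell pepper with both targets exact would need a negative amount; discard.
So the least-cost plan costs $7.09.

$7.09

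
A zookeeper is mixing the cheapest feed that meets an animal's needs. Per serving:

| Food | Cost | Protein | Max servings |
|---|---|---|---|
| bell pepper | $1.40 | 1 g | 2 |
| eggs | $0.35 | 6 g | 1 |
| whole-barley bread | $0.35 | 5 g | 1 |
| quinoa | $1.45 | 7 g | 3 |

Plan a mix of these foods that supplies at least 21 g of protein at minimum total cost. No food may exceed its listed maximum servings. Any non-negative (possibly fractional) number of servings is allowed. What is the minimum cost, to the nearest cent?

Cost per g of protein: eggs $0.0583, whole-barley bread $0.0700, quinoa $0.2071, bell pepper $1.4000.
Take 1 serving of eggs: +6.0 g protein for $0.35 (total $0.35, still need 15.0 g).
Take 1 serving of whole-barley bread: +5.0 g protein for $0.35 (total $0.70, still need 10.0 g).
Take 1.429 servings of quinoa: +10.0 g protein for $2.07 (total $2.77, still need 0.0 g).
Filling from the cheapest source first is optimal under one linear minimum: $2.77.

$2.77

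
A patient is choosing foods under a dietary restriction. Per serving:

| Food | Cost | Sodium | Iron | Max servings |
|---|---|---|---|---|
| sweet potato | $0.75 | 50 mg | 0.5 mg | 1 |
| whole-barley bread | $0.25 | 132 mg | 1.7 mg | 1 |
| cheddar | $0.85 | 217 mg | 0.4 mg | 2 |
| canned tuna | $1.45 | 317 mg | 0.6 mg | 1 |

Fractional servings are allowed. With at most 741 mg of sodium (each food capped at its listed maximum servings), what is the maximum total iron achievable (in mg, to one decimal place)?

3.2 mg

Iron per mg sodium: whole-barley bread 0.01288, sweet potato 0.01, canned tuna 0.001893, cheddar 0.001843.
Take 1 serving of whole-barley bread: uses 132 mg sodium, +1.7 mg iron (running total 1.7 mg).
Take 1 serving of sweet potato: uses 50 mg sodium, +0.5 mg iron (running total 2.2 mg).
Take 1 serving of canned tuna: uses 317 mg sodium, +0.6 mg iron (running total 2.8 mg).
Take 1.115 servings of cheddar: uses 242 mg sodium, +0.4 mg iron (running total 3.2 mg).
Filling greedily by iron-per-mg sodium is optimal for one linear limit, giving 3.2 mg.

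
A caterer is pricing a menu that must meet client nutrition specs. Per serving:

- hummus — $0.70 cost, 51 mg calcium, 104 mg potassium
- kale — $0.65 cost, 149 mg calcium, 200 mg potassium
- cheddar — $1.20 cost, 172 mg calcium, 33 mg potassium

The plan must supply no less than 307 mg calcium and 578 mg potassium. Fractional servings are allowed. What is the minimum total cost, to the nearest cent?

$1.88

For a min-cost LP with two ≥-constraints, a basic feasible solution has at most two positive variables.
hummus only: max(307/51, 578/104) = 6.02 servings → $4.21.
kale only: max(307/149, 578/200) = 2.89 servings → $1.88.
cheddar only: max(307/172, 578/33) = 17.52 servings → $21.02.
hummus + kale with both tight: 4.668 servings and 0.4626 servings → $3.57.
hummus + cheddar with both tight: 5.51 servings and 0.1512 servings → $4.04.
kale + cheddar: the both-tight solution has a negative serving — not a feasible corner.
The minimum over all feasible corners is $1.88.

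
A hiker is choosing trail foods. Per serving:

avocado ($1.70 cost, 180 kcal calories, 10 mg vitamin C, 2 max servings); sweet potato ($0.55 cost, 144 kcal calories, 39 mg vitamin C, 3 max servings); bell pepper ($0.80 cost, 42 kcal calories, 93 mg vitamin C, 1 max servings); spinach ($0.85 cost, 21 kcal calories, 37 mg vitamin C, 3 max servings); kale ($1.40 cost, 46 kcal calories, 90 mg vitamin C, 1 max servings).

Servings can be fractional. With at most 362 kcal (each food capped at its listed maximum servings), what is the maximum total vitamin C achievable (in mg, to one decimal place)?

Vitamin C per kcal: bell pepper 2.214, kale 1.957, spinach 1.762, sweet potato 0.2708, avocado 0.05556.
Take 1 serving of bell pepper: uses 42 kcal, +93.0 mg vitamin C (running total 93.0 mg).
Take 1 serving of kale: uses 46 kcal, +90.0 mg vitamin C (running total 183.0 mg).
Take 3 servings of spinach: uses 63 kcal, +111.0 mg vitamin C (running total 294.0 mg).
Take 1.465 servings of sweet potato: uses 211 kcal, +57.1 mg vitamin C (running total 351.1 mg).
Greedy by best ratio exhausts the calories allowance optimally: 351.1 mg.

351.1 mg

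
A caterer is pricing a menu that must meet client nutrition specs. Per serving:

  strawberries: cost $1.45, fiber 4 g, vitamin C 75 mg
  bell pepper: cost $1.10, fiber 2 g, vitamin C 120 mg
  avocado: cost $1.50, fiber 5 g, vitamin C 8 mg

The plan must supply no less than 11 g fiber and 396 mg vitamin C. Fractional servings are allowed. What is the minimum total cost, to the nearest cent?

With two linear requirements the optimum uses one or two foods; enumerate the corners.
strawberries only: max(11/4, 396/75) = 5.28 servings → $7.66.
bell pepper only: max(11/2, 396/120) = 5.5 servings → $6.05.
avocado only: max(11/5, 396/8) = 49.5 servings → $74.25.
strawberries + bell pepper with both tight: 1.6 servings and 2.3 servings → $4.85.
strawberries + avocado: intersection lies outside the first quadrant.
bell pepper + avocado with both tight: 3.24 servings and 0.9041 servings → $4.92.
The minimum over all feasible corners is $4.85.

$4.85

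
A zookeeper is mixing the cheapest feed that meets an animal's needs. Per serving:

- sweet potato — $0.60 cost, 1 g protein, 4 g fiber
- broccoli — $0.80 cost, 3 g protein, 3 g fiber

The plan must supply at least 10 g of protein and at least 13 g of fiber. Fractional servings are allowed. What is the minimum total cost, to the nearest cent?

$3.00

The cheapest plan sits at a corner of the feasible region — with two constraints it uses at most two foods.
sweet potato only: max(10/1, 13/4) = 10 servings → $6.00.
broccoli only: max(10/3, 13/3) = 4.333 servings → $3.47.
sweet potato + broccoli with both tight: 1 serving and 3 servings → $3.00.
Cheapest feasible corner: $3.00.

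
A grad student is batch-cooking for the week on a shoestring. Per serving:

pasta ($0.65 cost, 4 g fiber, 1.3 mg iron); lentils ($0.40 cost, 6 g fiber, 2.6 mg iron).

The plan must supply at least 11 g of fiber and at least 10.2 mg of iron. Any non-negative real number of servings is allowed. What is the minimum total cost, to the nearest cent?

This is a tiny linear program; its minimum lies at a vertex of the feasible set. List the vertices and price them.
pasta only: max(11/4, 10.2/1.3) = 7.846 servings → $5.10.
lentils only: max(11/6, 10.2/2.6) = 3.923 servings → $1.57.
pasta + lentils with both targets exact would need a negative amount; discard.
The minimum over all feasible corners is $1.57.

$1.57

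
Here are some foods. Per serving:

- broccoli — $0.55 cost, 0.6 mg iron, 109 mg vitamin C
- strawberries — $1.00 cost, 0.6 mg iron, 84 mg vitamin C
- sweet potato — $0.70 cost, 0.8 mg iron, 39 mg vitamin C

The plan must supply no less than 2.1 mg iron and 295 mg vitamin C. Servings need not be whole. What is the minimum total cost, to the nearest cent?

$1.90

Minimising a linear cost over {iron ≥ 2.1, vitamin C ≥ 295, servings ≥ 0} — the optimum is at a vertex, using one or two foods.
broccoli only: max(2.1/0.6, 295/109) = 3.5 servings → $1.93.
strawberries only: max(2.1/0.6, 295/84) = 3.512 servings → $3.51.
sweet potato only: max(2.1/0.8, 295/39) = 7.564 servings → $5.29.
broccoli + strawberries with both tight: 0.04 servings and 3.46 servings → $3.48.
broccoli + sweet potato with both tight: 2.415 servings and 0.8135 servings → $1.90.
strawberries + sweet potato with both targets exact would need a negative amount; discard.
So the least-cost plan costs $1.90.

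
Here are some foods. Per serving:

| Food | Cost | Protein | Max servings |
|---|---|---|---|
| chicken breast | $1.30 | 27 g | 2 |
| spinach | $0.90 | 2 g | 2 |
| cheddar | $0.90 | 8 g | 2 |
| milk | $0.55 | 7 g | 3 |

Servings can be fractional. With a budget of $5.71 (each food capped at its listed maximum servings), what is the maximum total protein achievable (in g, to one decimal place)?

88.0 g

Protein per dollar: chicken breast 20.77, milk 12.73, cheddar 8.889, spinach 2.222.
Take 2 servings of chicken breast: spends $2.60, +54.0 g protein (running total 54.0 g).
Take 3 servings of milk: spends $1.65, +21.0 g protein (running total 75.0 g).
Take 1.622 servings of cheddar: spends $1.46, +13.0 g protein (running total 88.0 g).
Greedy by best ratio exhausts the cost allowance optimally: 88.0 g.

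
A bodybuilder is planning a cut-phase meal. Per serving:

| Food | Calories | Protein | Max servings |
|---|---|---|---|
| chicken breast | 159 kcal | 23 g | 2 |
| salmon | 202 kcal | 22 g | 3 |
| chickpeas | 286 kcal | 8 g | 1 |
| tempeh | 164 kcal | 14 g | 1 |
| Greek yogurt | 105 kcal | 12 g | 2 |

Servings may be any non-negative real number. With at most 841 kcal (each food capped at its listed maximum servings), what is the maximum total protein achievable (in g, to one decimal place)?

Protein per kcal: chicken breast 0.1447, Greek yogurt 0.1143, salmon 0.1089, tempeh 0.08537, chickpeas 0.02797.
Take 2 servings of chicken breast: uses 318 kcal, +46.0 g protein (running total 46.0 g).
Take 2 servings of Greek yogurt: uses 210 kcal, +24.0 g protein (running total 70.0 g).
Take 1.55 servings of salmon: uses 313 kcal, +34.1 g protein (running total 104.1 g).
Filling greedily by protein-per-kcal is optimal for one linear limit, giving 104.1 g.

104.1 g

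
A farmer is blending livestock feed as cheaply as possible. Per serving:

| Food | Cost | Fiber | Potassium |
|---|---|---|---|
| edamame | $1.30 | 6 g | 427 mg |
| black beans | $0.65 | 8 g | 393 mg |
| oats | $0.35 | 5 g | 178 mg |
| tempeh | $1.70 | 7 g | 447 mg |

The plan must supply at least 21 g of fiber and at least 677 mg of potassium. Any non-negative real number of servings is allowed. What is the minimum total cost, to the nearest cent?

Two binding constraints pin down two serving amounts, so the optimal mix uses at most two foods. The candidates are each food alone (scaled to the tighter of fiber/potassium) and each pair with both constraints tight.
edamame only: max(21/6, 677/427) = 3.5 servings → $4.55.
black beans only: max(21/8, 677/393) = 2.625 servings → $1.71.
oats only: max(21/5, 677/178) = 4.2 servings → $1.47.
tempeh only: max(21/7, 677/447) = 3 servings → $5.10.
edamame + black beans: intersection lies outside the first quadrant.
edamame + oats: the both-tight solution has a negative serving — not a feasible corner.
edamame + tempeh with both targets exact would need a negative amount; discard.
black beans + oats with both targets exact would need a negative amount; discard.
black beans + tempeh: the both-tight solution has a negative serving — not a feasible corner.
oats + tempeh with both targets exact would need a negative amount; discard.
The minimum over all feasible corners is $1.47.

$1.47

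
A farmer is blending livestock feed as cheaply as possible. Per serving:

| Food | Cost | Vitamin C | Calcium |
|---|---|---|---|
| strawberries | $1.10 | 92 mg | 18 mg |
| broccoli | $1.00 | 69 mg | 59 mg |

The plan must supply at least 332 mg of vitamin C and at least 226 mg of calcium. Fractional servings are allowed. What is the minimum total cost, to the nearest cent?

Check every corner: each single food scaled to meet both minima, and each pair solved so both constraints bind.
strawberries only: max(332/92, 226/18) = 12.56 servings → $13.81.
broccoli only: max(332/69, 226/59) = 4.812 servings → $4.81.
strawberries + broccoli with both tight: 0.9541 servings and 3.539 servings → $4.59.
The minimum over all feasible corners is $4.59.

$4.59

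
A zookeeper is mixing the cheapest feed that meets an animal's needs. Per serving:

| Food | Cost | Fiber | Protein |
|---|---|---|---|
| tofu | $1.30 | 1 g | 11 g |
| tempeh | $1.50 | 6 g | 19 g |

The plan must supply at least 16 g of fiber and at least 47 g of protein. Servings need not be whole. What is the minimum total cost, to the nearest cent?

$4.00

tofu only: max(16/1, 47/11) = 16 servings → $20.80.
tempeh only: max(16/6, 47/19) = 2.667 servings → $4.00.
tofu + tempeh: intersection lies outside the first quadrant.
So the least-cost plan costs $4.00.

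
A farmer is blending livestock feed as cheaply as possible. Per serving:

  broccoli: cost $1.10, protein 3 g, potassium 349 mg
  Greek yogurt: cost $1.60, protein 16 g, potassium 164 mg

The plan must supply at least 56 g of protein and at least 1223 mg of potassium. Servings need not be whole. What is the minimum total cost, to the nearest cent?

This is a tiny linear program; its minimum lies at a vertex of the feasible set. List the vertices and price them.
broccoli only: max(56/3, 1223/349) = 18.67 servings → $20.53.
Greek yogurt only: max(56/16, 1223/164) = 7.457 servings → $11.93.
broccoli + Greek yogurt with both tight: 2.039 servings and 3.118 servings → $7.23.
So the least-cost plan costs $7.23.

$7.23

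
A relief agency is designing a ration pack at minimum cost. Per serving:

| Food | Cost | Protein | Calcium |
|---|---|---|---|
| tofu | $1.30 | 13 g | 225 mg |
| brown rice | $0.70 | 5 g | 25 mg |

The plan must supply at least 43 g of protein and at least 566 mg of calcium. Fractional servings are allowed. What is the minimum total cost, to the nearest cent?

$4.30

A basic optimal solution has at most two foods positive. Try each food alone and each pair with both targets met exactly.
tofu only: max(43/13, 566/225) = 3.308 servings → $4.30.
brown rice only: max(43/5, 566/25) = 22.64 servings → $15.85.
tofu + brown rice with both tight: 2.194 servings and 2.896 servings → $4.88.
The minimum over all feasible corners is $4.30.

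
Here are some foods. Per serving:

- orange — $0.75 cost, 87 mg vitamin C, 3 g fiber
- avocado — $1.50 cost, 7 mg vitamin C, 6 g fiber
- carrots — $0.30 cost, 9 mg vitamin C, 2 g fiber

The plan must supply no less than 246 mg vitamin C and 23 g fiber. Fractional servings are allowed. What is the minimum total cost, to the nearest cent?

$4.03

This is a tiny linear program; its minimum lies at a vertex of the feasible set. List the vertices and price them.
orange only: max(246/87, 23/3) = 7.667 servings → $5.75.
avocado only: max(246/7, 23/6) = 35.14 servings → $52.71.
carrots only: max(246/9, 23/2) = 27.33 servings → $8.20.
orange + avocado with both tight: 2.625 servings and 2.521 servings → $5.75.
orange + carrots with both tight: 1.939 servings and 8.592 servings → $4.03.
avocado + carrots: intersection lies outside the first quadrant.
So the least-cost plan costs $4.03.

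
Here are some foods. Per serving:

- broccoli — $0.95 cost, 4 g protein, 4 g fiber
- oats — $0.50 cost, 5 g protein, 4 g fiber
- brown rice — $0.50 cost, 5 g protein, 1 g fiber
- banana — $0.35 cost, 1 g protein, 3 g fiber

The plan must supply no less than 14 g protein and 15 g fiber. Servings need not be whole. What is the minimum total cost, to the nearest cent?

A basic optimal solution has at most two foods positive. Try each food alone and each pair with both targets met exactly.
broccoli only: max(14/4, 15/4) = 3.75 servings → $3.56.
oats only: max(14/5, 15/4) = 3.75 servings → $1.88.
brown rice only: max(14/5, 15/1) = 15 servings → $7.50.
banana only: max(14/1, 15/3) = 14 servings → $4.90.
broccoli + oats with both targets exact would need a negative amount; discard.
broccoli + brown rice with both targets exact would need a negative amount; discard.
broccoli + banana with both tight: 3.375 servings and 0.5 servings → $3.38.
oats + brown rice: the both-tight solution has a negative serving — not a feasible corner.
oats + banana with both tight: 2.455 servings and 1.727 servings → $1.83.
brown rice + banana with both tight: 1.929 servings and 4.357 servings → $2.49.
The minimum over all feasible corners is $1.83.

$1.83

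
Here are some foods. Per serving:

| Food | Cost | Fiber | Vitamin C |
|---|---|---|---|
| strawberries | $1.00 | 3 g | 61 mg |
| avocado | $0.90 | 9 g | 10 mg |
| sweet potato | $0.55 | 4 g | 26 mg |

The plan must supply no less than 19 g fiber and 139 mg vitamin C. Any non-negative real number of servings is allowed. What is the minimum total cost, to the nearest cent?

$2.83

Compare the cost at each extreme point of the feasible region.
strawberries only: max(19/3, 139/61) = 6.333 servings → $6.33.
avocado only: max(19/9, 139/10) = 13.9 servings → $12.51.
sweet potato only: max(19/4, 139/26) = 5.346 servings → $2.94.
strawberries + avocado with both tight: 2.044 servings and 1.43 servings → $3.33.
strawberries + sweet potato with both tight: 0.3735 servings and 4.47 servings → $2.83.
avocado + sweet potato: intersection lies outside the first quadrant.
The minimum over all feasible corners is $2.83.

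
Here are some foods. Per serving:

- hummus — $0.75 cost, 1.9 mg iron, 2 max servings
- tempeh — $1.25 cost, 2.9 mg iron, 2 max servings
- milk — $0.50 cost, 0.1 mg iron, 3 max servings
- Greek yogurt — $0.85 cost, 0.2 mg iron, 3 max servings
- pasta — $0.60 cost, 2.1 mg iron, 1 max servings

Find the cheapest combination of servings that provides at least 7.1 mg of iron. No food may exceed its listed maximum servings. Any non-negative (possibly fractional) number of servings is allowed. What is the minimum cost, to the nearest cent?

Cost per mg of iron: pasta $0.2857, hummus $0.3947, tempeh $0.4310, Greek yogurt $4.2500, milk $5.0000.
Take 1 serving of pasta: +2.1 mg iron for $0.60 (total $0.60, still need 5.0 mg).
Take 2 servings of hummus: +3.8 mg iron for $1.50 (total $2.10, still need 1.2 mg).
Take 0.4138 servings of tempeh: +1.2 mg iron for $0.52 (total $2.62, still need 0.0 mg).
Greedy by cheapest-per-mg is optimal for a single linear constraint, so the minimum cost is $2.62.

$2.62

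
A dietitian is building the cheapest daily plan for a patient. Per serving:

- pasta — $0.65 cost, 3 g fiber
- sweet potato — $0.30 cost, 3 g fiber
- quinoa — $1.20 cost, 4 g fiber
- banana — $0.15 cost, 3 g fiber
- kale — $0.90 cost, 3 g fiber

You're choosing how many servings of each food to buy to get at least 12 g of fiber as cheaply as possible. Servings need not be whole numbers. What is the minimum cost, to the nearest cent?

$0.60

Cost per g of fiber: banana $0.0500, sweet potato $0.1000, pasta $0.2167, quinoa $0.3000, kale $0.3000.
With no serving limits, use only banana: 12 g / 3 g = 4 servings × $0.15 = $0.60.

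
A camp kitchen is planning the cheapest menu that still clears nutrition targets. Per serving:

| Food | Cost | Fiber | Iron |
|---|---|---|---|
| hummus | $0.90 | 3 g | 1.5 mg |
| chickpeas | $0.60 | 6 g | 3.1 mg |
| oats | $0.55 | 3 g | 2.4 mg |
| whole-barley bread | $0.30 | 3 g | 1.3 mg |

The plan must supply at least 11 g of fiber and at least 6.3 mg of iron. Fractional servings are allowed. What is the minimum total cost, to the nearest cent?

hummus only: max(11/3, 6.3/1.5) = 4.2 servings → $3.78.
chickpeas only: max(11/6, 6.3/3.1) = 2.032 servings → $1.22.
oats only: max(11/3, 6.3/2.4) = 3.667 servings → $2.02.
whole-barley bread only: max(11/3, 6.3/1.3) = 4.846 servings → $1.45.
hummus + chickpeas with both targets exact would need a negative amount; discard.
hummus + oats with both tight: 2.778 servings and 0.8889 servings → $2.99.
hummus + whole-barley bread: the both-tight solution has a negative serving — not a feasible corner.
chickpeas + oats with both tight: 1.471 servings and 0.7255 servings → $1.28.
chickpeas + whole-barley bread: the both-tight solution has a negative serving — not a feasible corner.
oats + whole-barley bread with both tight: 1.394 servings and 2.273 servings → $1.45.
The minimum over all feasible corners is $1.22.

$1.22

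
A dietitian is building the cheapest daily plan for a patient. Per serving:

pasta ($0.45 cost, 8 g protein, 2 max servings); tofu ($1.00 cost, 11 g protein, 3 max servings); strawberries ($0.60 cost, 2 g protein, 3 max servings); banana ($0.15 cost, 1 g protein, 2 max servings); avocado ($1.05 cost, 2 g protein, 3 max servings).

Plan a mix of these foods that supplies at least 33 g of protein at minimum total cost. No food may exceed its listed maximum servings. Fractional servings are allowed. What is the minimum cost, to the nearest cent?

Cost per g of protein: pasta $0.0563, tofu $0.0909, banana $0.1500, strawberries $0.3000, avocado $0.5250.
Take 2 servings of pasta: +16.0 g protein for $0.90 (total $0.90, still need 17.0 g).
Take 1.545 servings of tofu: +17.0 g protein for $1.55 (total $2.45, still need 0.0 g).
Filling from the cheapest source first is optimal under one linear minimum: $2.45.

$2.45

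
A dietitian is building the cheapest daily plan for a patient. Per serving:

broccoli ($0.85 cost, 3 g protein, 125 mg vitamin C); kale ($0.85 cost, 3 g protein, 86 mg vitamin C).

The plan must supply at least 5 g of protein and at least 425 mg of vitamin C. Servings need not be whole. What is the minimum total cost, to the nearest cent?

The cheapest plan sits at a corner of the feasible region — with two constraints it uses at most two foods.
broccoli only: max(5/3, 425/125) = 3.4 servings → $2.89.
kale only: max(5/3, 425/86) = 4.942 servings → $4.20.
broccoli + kale with both targets exact would need a negative amount; discard.
So the least-cost plan costs $2.89.

$2.89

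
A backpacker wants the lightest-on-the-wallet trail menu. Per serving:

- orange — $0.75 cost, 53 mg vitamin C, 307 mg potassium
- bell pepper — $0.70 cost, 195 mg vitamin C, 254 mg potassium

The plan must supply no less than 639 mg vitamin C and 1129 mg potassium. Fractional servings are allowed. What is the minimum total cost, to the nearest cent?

$2.99

With two linear requirements the optimum uses one or two foods; enumerate the corners.
orange only: max(639/53, 1129/307) = 12.06 servings → $9.04.
bell pepper only: max(639/195, 1129/254) = 4.445 servings → $3.11.
orange + bell pepper with both tight: 1.247 servings and 2.938 servings → $2.99.
The minimum over all feasible corners is $2.99.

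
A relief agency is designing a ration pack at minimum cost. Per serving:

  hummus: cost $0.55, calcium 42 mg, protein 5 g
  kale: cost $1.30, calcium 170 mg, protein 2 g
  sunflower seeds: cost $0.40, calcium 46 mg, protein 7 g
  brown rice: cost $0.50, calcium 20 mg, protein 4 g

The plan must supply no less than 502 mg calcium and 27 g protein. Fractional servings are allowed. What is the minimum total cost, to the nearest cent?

$4.00

This is a tiny linear program; its minimum lies at a vertex of the feasible set. List the vertices and price them.
hummus only: max(502/42, 27/5) = 11.95 servings → $6.57.
kale only: max(502/170, 27/2) = 13.5 servings → $17.55.
sunflower seeds only: max(502/46, 27/7) = 10.91 servings → $4.37.
brown rice only: max(502/20, 27/4) = 25.1 servings → $12.55.
hummus + kale with both tight: 4.681 servings and 1.796 servings → $4.91.
hummus + sunflower seeds: intersection lies outside the first quadrant.
hummus + brown rice: intersection lies outside the first quadrant.
kale + sunflower seeds with both tight: 2.069 servings and 3.266 servings → $4.00.
kale + brown rice with both tight: 2.294 servings and 5.603 servings → $5.78.
sunflower seeds + brown rice: intersection lies outside the first quadrant.
Cheapest feasible corner: $4.00.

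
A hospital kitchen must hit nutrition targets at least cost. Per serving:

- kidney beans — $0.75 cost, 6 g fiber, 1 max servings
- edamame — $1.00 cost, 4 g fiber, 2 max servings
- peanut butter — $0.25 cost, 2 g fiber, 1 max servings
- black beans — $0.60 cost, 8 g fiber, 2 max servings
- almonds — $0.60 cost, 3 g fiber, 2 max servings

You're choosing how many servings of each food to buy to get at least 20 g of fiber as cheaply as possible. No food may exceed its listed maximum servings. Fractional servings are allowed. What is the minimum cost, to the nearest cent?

Cost per g of fiber: black beans $0.0750, kidney beans $0.1250, peanut butter $0.1250, almonds $0.2000, edamame $0.2500.
Take 2 servings of black beans: +16.0 g fiber for $1.20 (total $1.20, still need 4.0 g).
Take 0.6667 servings of kidney beans: +4.0 g fiber for $0.50 (total $1.70, still need 0.0 g).
Greedy by cheapest-per-g is optimal for a single linear constraint, so the minimum cost is $1.70.

$1.70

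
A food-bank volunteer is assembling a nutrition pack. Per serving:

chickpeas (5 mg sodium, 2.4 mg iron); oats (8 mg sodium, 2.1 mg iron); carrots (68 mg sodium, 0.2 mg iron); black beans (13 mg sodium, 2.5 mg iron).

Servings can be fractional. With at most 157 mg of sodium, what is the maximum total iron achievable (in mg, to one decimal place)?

Iron per mg sodium: chickpeas 0.48, oats 0.2625, black beans 0.1923, carrots 0.002941.
With no serving limits, spend the whole sodium allowance on chickpeas: 157 mg / 5 mg × 2.4 mg = 75.4 mg.

75.4 mg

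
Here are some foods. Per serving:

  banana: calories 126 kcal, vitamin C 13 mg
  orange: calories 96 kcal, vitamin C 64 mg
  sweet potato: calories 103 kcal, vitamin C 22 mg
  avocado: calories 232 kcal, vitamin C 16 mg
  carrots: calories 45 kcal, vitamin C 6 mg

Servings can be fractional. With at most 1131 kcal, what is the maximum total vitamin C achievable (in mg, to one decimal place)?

754.0 mg

Vitamin C per kcal: orange 0.6667, sweet potato 0.2136, carrots 0.1333, banana 0.1032, avocado 0.06897.
With no serving limits, spend the whole calories allowance on orange: 1131 kcal / 96 kcal × 64 mg = 754.0 mg.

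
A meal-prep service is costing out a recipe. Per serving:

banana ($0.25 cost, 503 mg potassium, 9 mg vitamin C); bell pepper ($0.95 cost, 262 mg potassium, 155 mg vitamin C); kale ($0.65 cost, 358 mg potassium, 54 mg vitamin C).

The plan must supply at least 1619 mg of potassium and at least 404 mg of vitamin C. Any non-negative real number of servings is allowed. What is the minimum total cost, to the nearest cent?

At the optimum either one food covers both requirements or two foods hit both targets exactly; no other combination can be cheaper.
banana only: max(1619/503, 404/9) = 44.89 servings → $11.22.
bell pepper only: max(1619/262, 404/155) = 6.179 servings → $5.87.
kale only: max(1619/358, 404/54) = 7.481 servings → $4.86.
banana + bell pepper with both tight: 1.919 servings and 2.495 servings → $2.85.
banana + kale: intersection lies outside the first quadrant.
bell pepper + kale with both tight: 1.384 servings and 3.51 servings → $3.60.
The minimum over all feasible corners is $2.85.

$2.85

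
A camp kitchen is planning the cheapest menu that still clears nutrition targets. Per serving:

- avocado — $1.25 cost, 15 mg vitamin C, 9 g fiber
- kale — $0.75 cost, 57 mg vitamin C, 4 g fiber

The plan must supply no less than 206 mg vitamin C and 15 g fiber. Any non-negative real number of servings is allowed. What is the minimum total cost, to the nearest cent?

The cheapest plan sits at a corner of the feasible region — with two constraints it uses at most two foods.
avocado only: max(206/15, 15/9) = 13.73 servings → $17.17.
kale only: max(206/57, 15/4) = 3.75 servings → $2.81.
avocado + kale with both tight: 0.06843 servings and 3.596 servings → $2.78.
The minimum over all feasible corners is $2.78.

$2.78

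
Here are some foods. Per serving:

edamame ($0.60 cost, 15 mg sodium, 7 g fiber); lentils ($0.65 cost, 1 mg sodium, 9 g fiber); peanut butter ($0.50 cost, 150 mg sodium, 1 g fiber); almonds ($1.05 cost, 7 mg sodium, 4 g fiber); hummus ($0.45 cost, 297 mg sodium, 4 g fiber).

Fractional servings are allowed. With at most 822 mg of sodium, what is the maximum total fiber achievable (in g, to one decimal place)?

Fiber per mg sodium: lentils 9, almonds 0.5714, edamame 0.4667, hummus 0.01347, peanut butter 0.006667.
With no serving limits, spend the whole sodium allowance on lentils: 822 mg / 1 mg × 9 g = 7398.0 g.

7398.0 g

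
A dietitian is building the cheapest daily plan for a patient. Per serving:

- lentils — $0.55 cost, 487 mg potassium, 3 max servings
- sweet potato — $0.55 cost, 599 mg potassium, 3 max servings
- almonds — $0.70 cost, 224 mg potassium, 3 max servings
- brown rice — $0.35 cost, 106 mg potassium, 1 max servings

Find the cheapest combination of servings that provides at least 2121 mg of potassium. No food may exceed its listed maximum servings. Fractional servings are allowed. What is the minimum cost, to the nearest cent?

Cost per mg of potassium: sweet potato $0.0009, lentils $0.0011, almonds $0.0031, brown rice $0.0033.
Take 3 servings of sweet potato: +1797.0 mg potassium for $1.65 (total $1.65, still need 324.0 mg).
Take 0.6653 servings of lentils: +324.0 mg potassium for $0.37 (total $2.02, still need 0.0 mg).
Greedy by cheapest-per-mg is optimal for a single linear constraint, so the minimum cost is $2.02.

$2.02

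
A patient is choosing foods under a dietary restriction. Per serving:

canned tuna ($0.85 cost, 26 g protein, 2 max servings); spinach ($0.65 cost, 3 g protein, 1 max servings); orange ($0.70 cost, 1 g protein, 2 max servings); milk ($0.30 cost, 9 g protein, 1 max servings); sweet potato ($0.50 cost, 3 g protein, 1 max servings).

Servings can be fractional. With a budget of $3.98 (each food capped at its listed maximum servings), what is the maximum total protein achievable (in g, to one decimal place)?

Protein per dollar: canned tuna 30.59, milk 30, sweet potato 6, spinach 4.615, orange 1.429.
Take 2 servings of canned tuna: spends $1.70, +52.0 g protein (running total 52.0 g).
Take 1 serving of milk: spends $0.30, +9.0 g protein (running total 61.0 g).
Take 1 serving of sweet potato: spends $0.50, +3.0 g protein (running total 64.0 g).
Take 1 serving of spinach: spends $0.65, +3.0 g protein (running total 67.0 g).
Take 1.186 servings of orange: spends $0.83, +1.2 g protein (running total 68.2 g).
Filling greedily by protein-per-dollar is optimal for one linear limit, giving 68.2 g.

68.2 g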